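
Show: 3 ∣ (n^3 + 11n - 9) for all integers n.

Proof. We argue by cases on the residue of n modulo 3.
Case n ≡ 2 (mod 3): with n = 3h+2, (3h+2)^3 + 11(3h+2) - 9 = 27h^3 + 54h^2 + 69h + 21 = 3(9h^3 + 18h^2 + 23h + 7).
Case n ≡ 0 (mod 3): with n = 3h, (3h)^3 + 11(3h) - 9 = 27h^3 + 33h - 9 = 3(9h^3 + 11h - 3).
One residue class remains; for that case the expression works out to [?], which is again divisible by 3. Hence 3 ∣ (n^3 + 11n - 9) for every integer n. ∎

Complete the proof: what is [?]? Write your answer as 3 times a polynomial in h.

3(9h^3 + 9h^2 + 14h + 1)

The residues treated are {2, 0}, so the missing case is n ≡ 1 (mod 3); write n = 3h+1.
Then (3h+1)^3 + 11(3h+1) - 9 = 27h^3 + 27h^2 + 42h + 3 = 3(9h^3 + 9h^2 + 14h + 1).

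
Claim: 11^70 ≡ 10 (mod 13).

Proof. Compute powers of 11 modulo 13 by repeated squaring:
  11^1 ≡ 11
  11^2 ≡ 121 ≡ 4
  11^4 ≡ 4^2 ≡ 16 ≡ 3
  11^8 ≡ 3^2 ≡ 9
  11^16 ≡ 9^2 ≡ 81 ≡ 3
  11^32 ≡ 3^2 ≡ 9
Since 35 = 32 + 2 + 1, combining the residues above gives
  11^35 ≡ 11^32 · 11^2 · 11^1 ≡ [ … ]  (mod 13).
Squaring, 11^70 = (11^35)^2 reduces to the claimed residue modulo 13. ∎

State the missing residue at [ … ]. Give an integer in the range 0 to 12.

11^32 · 11^2 · 11^1 ≡ 9 · 4 · 11 = 396.
396 mod 13 = 6, so 11^35 ≡ 6 (mod 13).

6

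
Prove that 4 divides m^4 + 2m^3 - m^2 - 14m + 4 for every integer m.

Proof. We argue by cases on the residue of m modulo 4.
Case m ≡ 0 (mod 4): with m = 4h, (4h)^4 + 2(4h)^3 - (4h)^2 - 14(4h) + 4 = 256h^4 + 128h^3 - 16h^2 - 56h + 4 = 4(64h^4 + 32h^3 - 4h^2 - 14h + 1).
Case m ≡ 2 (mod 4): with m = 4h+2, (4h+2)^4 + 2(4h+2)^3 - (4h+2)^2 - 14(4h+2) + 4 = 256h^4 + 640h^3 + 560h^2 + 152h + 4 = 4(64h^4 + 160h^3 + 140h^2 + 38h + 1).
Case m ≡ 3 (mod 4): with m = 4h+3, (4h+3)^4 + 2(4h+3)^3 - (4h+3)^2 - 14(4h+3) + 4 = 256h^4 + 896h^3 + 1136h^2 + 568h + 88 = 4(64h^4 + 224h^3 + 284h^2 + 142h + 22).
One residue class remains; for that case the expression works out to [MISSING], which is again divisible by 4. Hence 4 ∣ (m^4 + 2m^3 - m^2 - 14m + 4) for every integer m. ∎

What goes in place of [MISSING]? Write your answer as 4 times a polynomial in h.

4(64h^4 + 96h^3 + 44h^2 - 6h - 2)

Only m ≡ 1 (mod 4) is unaccounted for. Put m = 4h+1:
(4h+1)^4 + 2(4h+1)^3 - (4h+1)^2 - 14(4h+1) + 4 expands to 256h^4 + 384h^3 + 176h^2 - 24h - 8,
and factoring out 4 leaves 4(64h^4 + 96h^3 + 44h^2 - 6h - 2).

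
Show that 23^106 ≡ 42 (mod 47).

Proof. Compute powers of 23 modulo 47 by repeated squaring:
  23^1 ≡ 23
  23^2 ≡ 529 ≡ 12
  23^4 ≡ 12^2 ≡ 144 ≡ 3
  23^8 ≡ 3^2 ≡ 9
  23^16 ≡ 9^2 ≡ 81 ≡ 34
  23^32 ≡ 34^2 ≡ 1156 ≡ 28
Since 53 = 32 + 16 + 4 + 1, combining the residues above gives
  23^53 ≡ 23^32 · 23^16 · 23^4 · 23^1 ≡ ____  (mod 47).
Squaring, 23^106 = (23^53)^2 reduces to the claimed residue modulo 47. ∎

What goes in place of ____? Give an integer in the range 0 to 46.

Multiply the listed residues: 28 · 34 · 3 · 23 = 952 → 2856 → 65688.
Reducing modulo 47: 65688 = 1397·47 + 29, so 23^53 ≡ 29.

29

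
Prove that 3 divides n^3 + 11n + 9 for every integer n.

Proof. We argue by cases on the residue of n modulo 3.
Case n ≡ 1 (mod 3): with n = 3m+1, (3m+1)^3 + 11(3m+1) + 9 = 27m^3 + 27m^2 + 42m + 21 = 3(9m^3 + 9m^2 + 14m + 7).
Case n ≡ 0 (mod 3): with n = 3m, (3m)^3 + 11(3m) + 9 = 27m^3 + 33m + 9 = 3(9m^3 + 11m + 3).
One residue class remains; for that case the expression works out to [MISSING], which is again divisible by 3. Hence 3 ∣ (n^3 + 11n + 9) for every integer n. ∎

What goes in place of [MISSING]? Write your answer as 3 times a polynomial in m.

3(9m^3 + 18m^2 + 23m + 13)

Only n ≡ 2 (mod 3) is unaccounted for. Put n = 3m+2:
(3m+2)^3 + 11(3m+2) + 9 expands to 27m^3 + 54m^2 + 69m + 39,
and factoring out 3 leaves 3(9m^3 + 18m^2 + 23m + 13).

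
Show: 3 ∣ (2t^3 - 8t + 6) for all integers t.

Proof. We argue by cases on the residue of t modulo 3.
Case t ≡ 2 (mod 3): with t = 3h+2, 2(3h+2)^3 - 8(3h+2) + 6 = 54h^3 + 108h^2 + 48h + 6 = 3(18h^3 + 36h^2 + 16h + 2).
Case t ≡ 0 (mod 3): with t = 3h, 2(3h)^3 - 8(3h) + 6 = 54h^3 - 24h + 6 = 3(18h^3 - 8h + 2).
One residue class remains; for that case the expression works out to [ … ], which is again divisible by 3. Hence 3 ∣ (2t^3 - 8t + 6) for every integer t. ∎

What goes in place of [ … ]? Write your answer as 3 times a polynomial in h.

Only t ≡ 1 (mod 3) is unaccounted for. Put t = 3h+1:
2(3h+1)^3 - 8(3h+1) + 6 expands to 54h^3 + 54h^2 - 6h,
and factoring out 3 leaves 3(18h^3 + 18h^2 - 2h).

3(18h^3 + 18h^2 - 2h)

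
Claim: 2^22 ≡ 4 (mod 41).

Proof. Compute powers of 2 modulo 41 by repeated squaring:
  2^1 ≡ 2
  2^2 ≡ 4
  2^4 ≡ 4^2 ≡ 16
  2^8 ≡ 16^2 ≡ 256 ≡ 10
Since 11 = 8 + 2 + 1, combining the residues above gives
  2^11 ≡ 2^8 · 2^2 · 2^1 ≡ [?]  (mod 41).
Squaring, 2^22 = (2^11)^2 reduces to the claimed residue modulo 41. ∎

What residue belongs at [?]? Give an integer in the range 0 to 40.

39

Multiply the listed residues: 10 · 4 · 2 = 40 → 80.
Reducing modulo 41: 80 = 1·41 + 39, so 2^11 ≡ 39.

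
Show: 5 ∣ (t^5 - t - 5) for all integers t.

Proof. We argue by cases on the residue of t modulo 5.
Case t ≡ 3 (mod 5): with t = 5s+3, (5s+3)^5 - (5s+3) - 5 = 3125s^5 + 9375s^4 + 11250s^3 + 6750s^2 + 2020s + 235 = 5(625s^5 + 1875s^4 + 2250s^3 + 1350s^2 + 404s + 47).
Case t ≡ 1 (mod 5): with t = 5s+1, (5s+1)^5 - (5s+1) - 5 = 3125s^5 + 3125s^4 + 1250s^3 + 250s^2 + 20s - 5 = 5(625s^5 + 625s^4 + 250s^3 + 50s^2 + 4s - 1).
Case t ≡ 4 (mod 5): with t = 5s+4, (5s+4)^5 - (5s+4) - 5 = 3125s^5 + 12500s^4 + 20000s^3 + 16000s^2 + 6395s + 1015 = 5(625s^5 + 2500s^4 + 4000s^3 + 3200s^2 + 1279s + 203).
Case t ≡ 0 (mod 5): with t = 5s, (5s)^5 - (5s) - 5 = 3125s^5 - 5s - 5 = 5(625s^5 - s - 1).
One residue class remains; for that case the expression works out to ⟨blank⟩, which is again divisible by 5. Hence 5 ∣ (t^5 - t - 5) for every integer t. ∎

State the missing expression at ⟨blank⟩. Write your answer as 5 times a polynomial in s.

5(625s^5 + 1250s^4 + 1000s^3 + 400s^2 + 79s + 5)

Only t ≡ 2 (mod 5) is unaccounted for. Put t = 5s+2:
(5s+2)^5 - (5s+2) - 5 expands to 3125s^5 + 6250s^4 + 5000s^3 + 2000s^2 + 395s + 25,
and factoring out 5 leaves 5(625s^5 + 1250s^4 + 1000s^3 + 400s^2 + 79s + 5).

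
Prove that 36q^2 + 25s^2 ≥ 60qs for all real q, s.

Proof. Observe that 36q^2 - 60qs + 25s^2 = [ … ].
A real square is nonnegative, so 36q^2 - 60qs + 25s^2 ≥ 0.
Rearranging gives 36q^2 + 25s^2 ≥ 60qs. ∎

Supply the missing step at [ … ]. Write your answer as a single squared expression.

(6q - 5s)^2

36q^2 - 60qs + 25s^2 is a perfect-square trinomial: the outer terms are (6q)^2 and (5s)^2, and the cross term is -2·6q·5s.
So 36q^2 - 60qs + 25s^2 = (6q - 5s)^2 ≥ 0.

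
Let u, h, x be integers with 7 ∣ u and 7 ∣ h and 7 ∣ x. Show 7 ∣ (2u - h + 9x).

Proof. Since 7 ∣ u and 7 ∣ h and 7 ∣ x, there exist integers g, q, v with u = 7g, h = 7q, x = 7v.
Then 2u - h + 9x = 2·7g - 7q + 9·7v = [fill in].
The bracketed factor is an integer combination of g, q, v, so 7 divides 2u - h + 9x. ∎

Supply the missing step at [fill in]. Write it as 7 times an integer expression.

Pull the common 7 out of every term: 2·7g - 7q + 9·7v = 7(2g - q + 9v).
2g - q + 9v is an integer, which exhibits the divisibility.

7(2g - q + 9v)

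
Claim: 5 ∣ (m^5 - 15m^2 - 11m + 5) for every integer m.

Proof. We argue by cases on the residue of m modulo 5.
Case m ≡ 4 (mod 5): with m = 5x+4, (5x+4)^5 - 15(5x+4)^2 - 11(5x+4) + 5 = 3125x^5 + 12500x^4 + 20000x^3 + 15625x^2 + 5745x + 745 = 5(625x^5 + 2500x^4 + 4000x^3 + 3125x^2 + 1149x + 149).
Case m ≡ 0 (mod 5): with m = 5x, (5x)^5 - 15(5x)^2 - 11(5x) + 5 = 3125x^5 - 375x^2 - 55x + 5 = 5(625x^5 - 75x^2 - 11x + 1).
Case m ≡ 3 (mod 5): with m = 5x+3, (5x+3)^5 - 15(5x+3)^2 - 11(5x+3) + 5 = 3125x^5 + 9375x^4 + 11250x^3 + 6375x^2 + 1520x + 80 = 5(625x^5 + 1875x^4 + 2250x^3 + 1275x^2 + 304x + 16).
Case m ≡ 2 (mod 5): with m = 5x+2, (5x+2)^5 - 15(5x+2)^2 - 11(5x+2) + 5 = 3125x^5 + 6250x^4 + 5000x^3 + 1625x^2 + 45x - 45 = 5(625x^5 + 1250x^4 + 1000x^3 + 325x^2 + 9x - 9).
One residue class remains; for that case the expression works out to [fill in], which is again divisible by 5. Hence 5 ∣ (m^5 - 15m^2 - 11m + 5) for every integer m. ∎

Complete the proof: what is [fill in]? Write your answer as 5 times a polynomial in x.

5(625x^5 + 625x^4 + 250x^3 - 25x^2 - 36x - 4)

Only m ≡ 1 (mod 5) is unaccounted for. Put m = 5x+1:
(5x+1)^5 - 15(5x+1)^2 - 11(5x+1) + 5 expands to 3125x^5 + 3125x^4 + 1250x^3 - 125x^2 - 180x - 20,
and factoring out 5 leaves 5(625x^5 + 625x^4 + 250x^3 - 25x^2 - 36x - 4).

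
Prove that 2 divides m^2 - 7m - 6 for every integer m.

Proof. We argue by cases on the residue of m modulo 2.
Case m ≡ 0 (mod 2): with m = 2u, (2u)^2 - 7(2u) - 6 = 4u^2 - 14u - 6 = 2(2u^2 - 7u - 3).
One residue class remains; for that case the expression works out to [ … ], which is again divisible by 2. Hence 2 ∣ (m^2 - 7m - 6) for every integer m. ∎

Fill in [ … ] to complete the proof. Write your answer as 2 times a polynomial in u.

2(2u^2 - 5u - 6)

The residues treated are {0}, so the missing case is m ≡ 1 (mod 2); write m = 2u+1.
Then (2u+1)^2 - 7(2u+1) - 6 = 4u^2 - 10u - 12 = 2(2u^2 - 5u - 6).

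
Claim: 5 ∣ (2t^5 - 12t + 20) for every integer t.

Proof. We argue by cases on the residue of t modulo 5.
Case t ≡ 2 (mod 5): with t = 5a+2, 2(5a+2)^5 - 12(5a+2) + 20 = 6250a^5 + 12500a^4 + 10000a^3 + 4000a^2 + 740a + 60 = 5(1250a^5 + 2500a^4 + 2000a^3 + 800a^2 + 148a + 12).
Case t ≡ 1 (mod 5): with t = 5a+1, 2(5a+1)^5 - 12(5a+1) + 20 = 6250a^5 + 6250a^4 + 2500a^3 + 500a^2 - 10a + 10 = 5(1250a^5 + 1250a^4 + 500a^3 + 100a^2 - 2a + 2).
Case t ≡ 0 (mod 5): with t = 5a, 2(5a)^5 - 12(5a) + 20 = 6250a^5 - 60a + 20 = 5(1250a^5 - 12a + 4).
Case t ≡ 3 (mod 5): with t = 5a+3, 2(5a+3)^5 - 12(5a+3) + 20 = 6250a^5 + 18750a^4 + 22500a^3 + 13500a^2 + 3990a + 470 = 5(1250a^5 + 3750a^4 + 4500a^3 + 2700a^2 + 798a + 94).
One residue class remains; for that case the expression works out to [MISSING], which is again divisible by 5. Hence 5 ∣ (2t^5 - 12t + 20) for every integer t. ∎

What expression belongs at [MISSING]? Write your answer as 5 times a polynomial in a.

5(1250a^5 + 5000a^4 + 8000a^3 + 6400a^2 + 2548a + 404)

Only t ≡ 4 (mod 5) is unaccounted for. Put t = 5a+4:
2(5a+4)^5 - 12(5a+4) + 20 expands to 6250a^5 + 25000a^4 + 40000a^3 + 32000a^2 + 12740a + 2020,
and factoring out 5 leaves 5(1250a^5 + 5000a^4 + 8000a^3 + 6400a^2 + 2548a + 404).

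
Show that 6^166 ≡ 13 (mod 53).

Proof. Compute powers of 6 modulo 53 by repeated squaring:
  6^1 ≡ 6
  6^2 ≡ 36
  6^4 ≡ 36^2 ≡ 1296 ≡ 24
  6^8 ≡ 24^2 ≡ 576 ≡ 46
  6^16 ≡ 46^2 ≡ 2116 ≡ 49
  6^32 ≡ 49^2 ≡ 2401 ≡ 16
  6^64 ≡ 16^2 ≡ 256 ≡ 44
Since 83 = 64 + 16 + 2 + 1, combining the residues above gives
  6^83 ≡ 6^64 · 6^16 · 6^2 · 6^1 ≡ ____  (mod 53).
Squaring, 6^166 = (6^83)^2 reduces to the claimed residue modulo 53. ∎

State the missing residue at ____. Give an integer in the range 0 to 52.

Multiply the listed residues: 44 · 49 · 36 · 6 = 2156 → 77616 → 465696.
Reducing modulo 53: 465696 = 8786·53 + 38, so 6^83 ≡ 38.

38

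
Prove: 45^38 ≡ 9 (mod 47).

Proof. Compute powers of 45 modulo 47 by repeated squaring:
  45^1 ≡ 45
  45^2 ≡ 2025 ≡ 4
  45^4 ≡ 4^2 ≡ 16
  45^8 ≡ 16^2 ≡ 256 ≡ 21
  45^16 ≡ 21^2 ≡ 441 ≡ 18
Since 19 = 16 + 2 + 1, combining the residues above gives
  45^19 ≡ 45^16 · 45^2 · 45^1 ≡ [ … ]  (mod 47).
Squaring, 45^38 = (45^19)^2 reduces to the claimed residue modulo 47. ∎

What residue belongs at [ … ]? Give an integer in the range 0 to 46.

44

45^16 · 45^2 · 45^1 ≡ 18 · 4 · 45 = 3240.
3240 mod 47 = 44, so 45^19 ≡ 44 (mod 47).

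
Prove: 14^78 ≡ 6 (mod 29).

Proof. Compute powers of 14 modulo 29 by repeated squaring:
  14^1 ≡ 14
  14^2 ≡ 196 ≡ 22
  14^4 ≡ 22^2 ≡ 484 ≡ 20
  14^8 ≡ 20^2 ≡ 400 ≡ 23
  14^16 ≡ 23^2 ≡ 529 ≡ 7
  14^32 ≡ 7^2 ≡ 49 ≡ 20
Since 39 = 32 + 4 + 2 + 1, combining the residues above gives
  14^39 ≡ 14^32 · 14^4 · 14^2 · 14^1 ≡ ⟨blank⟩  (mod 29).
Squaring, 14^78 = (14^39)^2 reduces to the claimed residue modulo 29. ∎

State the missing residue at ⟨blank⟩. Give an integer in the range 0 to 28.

14^32 · 14^4 · 14^2 · 14^1 ≡ 20 · 20 · 22 · 14 = 123200.
123200 mod 29 = 8, so 14^39 ≡ 8 (mod 29).

8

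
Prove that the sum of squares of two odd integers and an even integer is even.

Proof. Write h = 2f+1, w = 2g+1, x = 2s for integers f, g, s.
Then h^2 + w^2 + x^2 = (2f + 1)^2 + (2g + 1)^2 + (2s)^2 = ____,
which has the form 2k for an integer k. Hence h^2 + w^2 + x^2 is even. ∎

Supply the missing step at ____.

Expanding: (2f + 1)^2 + (2g + 1)^2 + (2s)^2 = 4f^2 + 4f + 4g^2 + 4g + 4s^2 + 2.
Every term is even; pulling out the factor of 2 gives 2(2f^2 + 2f + 2g^2 + 2g + 2s^2 + 1).

2(2f^2 + 2f + 2g^2 + 2g + 2s^2 + 1)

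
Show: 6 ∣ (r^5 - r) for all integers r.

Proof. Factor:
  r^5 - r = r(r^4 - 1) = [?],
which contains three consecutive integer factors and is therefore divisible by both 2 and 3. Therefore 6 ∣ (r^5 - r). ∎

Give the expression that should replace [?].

(r - 1)r(r + 1)(r^2 + 1)

r^4 - 1 = (r^2 - 1)(r^2 + 1), and r^2 - 1 = (r-1)(r+1).
So r(r^4 - 1) = (r - 1)r(r + 1)(r^2 + 1).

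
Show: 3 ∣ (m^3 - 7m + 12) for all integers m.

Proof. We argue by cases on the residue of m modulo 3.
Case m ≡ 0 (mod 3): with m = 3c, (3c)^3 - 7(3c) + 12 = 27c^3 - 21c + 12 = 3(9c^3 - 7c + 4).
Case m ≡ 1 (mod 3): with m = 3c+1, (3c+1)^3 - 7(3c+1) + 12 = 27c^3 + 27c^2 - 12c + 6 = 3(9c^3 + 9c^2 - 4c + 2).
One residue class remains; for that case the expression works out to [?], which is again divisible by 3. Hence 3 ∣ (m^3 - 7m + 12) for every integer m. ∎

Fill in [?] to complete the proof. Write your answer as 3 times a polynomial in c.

3(9c^3 + 18c^2 + 5c + 2)

The residues treated are {0, 1}, so the missing case is m ≡ 2 (mod 3); write m = 3c+2.
Then (3c+2)^3 - 7(3c+2) + 12 = 27c^3 + 54c^2 + 15c + 6 = 3(9c^3 + 18c^2 + 5c + 2).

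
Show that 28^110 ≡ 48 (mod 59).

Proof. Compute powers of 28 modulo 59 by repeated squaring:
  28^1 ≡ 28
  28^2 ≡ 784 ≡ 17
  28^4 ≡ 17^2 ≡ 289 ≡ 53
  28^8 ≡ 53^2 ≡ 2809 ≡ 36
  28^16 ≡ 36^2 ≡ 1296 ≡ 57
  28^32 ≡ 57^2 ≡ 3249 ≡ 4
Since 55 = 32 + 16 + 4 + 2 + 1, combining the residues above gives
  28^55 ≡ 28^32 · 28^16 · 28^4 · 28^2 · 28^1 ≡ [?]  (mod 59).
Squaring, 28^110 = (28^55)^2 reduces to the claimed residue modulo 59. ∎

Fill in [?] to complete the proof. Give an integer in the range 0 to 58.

15

Multiply the listed residues: 4 · 57 · 53 · 17 · 28 = 228 → 12084 → 205428 → 5751984.
Reducing modulo 59: 5751984 = 97491·59 + 15, so 28^55 ≡ 15.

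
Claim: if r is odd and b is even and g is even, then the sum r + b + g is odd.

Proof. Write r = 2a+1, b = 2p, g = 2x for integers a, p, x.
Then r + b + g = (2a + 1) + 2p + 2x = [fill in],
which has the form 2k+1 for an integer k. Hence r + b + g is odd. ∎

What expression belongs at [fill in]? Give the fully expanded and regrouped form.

2(a + p + x) + 1

Expanding: (2a + 1) + 2p + 2x = 2a + 2p + 2x + 1.
Every term except the constant is even, so this is 2(a + p + x) + 1,
and a + p + x ∈ ℤ gives the required form.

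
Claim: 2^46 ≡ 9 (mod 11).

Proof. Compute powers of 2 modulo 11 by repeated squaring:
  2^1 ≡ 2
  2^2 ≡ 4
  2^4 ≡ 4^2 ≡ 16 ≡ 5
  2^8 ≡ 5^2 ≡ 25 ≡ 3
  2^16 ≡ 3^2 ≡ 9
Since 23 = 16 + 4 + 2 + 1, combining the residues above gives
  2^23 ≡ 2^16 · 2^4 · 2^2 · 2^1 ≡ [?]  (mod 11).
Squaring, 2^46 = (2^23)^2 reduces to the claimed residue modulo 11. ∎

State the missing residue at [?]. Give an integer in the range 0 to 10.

8

2^16 · 2^4 · 2^2 · 2^1 ≡ 9 · 5 · 4 · 2 = 360.
360 mod 11 = 8, so 2^23 ≡ 8 (mod 11).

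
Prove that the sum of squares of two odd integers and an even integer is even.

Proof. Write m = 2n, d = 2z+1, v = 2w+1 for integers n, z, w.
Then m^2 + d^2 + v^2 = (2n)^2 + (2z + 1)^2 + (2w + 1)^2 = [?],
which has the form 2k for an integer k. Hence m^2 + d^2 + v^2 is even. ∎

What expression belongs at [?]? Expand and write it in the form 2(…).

2(2n^2 + 2w^2 + 2w + 2z^2 + 2z + 1)

Expanding: (2n)^2 + (2z + 1)^2 + (2w + 1)^2 = 4n^2 + 4w^2 + 4w + 4z^2 + 4z + 2.
Every term is even; pulling out the factor of 2 gives 2(2n^2 + 2w^2 + 2w + 2z^2 + 2z + 1).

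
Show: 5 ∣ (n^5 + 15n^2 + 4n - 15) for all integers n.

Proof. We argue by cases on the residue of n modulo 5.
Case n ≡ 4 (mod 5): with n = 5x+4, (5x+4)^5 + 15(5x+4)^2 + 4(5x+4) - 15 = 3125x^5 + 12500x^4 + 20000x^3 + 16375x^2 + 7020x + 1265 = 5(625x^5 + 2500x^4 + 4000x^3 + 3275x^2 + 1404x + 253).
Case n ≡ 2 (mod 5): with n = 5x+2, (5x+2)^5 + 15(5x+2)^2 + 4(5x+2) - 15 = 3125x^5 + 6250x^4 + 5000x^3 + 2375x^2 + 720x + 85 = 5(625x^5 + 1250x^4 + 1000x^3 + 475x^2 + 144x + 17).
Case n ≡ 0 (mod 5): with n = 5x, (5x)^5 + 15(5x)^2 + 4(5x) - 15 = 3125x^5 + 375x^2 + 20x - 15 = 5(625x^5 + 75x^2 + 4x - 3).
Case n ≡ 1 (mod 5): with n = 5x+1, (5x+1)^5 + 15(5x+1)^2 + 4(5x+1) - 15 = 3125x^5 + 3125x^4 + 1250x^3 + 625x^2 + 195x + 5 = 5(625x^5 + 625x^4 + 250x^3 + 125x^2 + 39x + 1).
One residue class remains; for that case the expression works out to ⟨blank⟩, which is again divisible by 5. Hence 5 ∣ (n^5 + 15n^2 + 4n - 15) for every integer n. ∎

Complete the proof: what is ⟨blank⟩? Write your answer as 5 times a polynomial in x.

Only n ≡ 3 (mod 5) is unaccounted for. Put n = 5x+3:
(5x+3)^5 + 15(5x+3)^2 + 4(5x+3) - 15 expands to 3125x^5 + 9375x^4 + 11250x^3 + 7125x^2 + 2495x + 375,
and factoring out 5 leaves 5(625x^5 + 1875x^4 + 2250x^3 + 1425x^2 + 499x + 75).

5(625x^5 + 1875x^4 + 2250x^3 + 1425x^2 + 499x + 75)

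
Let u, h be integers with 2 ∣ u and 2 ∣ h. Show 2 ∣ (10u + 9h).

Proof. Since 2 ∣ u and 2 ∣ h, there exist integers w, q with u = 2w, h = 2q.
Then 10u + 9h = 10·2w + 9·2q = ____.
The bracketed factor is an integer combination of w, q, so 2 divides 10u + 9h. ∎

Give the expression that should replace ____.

2(9q + 10w)

Pull the common 2 out of every term: 10·2w + 9·2q = 2(9q + 10w).
9q + 10w is an integer, which exhibits the divisibility.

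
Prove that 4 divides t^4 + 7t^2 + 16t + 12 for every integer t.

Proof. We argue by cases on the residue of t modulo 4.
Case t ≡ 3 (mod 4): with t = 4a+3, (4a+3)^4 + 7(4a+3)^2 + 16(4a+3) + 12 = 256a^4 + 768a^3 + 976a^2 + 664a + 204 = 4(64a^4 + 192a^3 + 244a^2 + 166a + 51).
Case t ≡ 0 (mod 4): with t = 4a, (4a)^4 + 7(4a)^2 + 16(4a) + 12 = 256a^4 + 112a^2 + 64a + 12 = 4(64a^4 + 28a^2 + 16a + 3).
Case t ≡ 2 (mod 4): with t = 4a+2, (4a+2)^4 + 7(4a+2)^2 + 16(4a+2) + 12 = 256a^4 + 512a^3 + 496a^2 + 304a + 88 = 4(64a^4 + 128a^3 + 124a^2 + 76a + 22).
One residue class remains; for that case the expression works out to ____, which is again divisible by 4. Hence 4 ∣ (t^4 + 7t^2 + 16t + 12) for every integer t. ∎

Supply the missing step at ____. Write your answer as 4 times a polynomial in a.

4(64a^4 + 64a^3 + 52a^2 + 34a + 9)

Only t ≡ 1 (mod 4) is unaccounted for. Put t = 4a+1:
(4a+1)^4 + 7(4a+1)^2 + 16(4a+1) + 12 expands to 256a^4 + 256a^3 + 208a^2 + 136a + 36,
and factoring out 4 leaves 4(64a^4 + 64a^3 + 52a^2 + 34a + 9).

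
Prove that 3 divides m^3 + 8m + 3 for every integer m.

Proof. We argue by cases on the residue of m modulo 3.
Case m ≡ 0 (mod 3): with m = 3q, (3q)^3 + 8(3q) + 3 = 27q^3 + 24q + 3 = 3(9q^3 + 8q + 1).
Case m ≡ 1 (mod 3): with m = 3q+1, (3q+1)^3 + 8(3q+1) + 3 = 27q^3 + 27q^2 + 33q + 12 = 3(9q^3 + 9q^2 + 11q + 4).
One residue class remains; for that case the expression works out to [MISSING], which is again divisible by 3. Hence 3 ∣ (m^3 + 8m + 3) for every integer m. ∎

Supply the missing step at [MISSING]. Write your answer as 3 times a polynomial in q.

3(9q^3 + 18q^2 + 20q + 9)

The residues treated are {0, 1}, so the missing case is m ≡ 2 (mod 3); write m = 3q+2.
Then (3q+2)^3 + 8(3q+2) + 3 = 27q^3 + 54q^2 + 60q + 27 = 3(9q^3 + 18q^2 + 20q + 9).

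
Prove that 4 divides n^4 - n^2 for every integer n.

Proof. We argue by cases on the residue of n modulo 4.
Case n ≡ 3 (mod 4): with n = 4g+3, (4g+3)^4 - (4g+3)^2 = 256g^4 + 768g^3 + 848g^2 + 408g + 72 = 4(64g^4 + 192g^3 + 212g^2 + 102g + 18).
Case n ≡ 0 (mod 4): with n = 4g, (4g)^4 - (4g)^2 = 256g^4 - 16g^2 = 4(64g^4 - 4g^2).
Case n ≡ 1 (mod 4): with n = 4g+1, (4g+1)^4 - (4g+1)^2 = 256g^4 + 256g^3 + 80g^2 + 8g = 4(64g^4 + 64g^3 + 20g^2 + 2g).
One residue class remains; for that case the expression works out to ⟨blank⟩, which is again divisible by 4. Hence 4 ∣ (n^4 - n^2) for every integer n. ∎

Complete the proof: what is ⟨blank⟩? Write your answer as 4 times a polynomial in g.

4(64g^4 + 128g^3 + 92g^2 + 28g + 3)

Only n ≡ 2 (mod 4) is unaccounted for. Put n = 4g+2:
(4g+2)^4 - (4g+2)^2 expands to 256g^4 + 512g^3 + 368g^2 + 112g + 12,
and factoring out 4 leaves 4(64g^4 + 128g^3 + 92g^2 + 28g + 3).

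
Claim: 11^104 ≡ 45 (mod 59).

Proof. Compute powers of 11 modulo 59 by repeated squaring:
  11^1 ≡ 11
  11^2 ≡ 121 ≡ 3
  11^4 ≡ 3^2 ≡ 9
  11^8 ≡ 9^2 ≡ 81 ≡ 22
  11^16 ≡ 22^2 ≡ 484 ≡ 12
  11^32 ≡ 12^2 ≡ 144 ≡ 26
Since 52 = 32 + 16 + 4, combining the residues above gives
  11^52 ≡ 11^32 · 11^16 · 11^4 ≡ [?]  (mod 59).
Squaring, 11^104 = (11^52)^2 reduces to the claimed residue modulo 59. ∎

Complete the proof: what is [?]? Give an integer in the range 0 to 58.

Multiply the listed residues: 26 · 12 · 9 = 312 → 2808.
Reducing modulo 59: 2808 = 47·59 + 35, so 11^52 ≡ 35.

35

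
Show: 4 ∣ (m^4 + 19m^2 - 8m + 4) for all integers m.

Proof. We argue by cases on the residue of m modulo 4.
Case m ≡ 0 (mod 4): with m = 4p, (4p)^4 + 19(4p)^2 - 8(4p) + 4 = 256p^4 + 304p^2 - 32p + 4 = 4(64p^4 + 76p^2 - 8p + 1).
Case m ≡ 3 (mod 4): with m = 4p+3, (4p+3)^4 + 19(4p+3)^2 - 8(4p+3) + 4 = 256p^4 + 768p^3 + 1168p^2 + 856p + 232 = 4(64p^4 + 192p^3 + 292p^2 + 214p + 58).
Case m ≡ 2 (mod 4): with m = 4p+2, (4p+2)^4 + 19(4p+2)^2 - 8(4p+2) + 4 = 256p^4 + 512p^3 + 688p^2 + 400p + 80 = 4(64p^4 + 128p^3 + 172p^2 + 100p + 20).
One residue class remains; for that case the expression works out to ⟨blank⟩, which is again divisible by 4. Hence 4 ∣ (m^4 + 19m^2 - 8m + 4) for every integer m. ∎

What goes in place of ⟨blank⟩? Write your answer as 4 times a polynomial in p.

4(64p^4 + 64p^3 + 100p^2 + 34p + 4)

Only m ≡ 1 (mod 4) is unaccounted for. Put m = 4p+1:
(4p+1)^4 + 19(4p+1)^2 - 8(4p+1) + 4 expands to 256p^4 + 256p^3 + 400p^2 + 136p + 16,
and factoring out 4 leaves 4(64p^4 + 64p^3 + 100p^2 + 34p + 4).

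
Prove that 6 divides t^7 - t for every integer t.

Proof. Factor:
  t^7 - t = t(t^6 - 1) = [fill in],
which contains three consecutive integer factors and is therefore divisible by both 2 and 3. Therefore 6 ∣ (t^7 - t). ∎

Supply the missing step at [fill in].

(t - 1)t(t + 1)(t^4 + t^2 + 1)

t^6 - 1 = (t^2 - 1)(t^4 + t^2 + 1), and t^2 - 1 = (t-1)(t+1).
So t(t^6 - 1) = (t - 1)t(t + 1)(t^4 + t^2 + 1).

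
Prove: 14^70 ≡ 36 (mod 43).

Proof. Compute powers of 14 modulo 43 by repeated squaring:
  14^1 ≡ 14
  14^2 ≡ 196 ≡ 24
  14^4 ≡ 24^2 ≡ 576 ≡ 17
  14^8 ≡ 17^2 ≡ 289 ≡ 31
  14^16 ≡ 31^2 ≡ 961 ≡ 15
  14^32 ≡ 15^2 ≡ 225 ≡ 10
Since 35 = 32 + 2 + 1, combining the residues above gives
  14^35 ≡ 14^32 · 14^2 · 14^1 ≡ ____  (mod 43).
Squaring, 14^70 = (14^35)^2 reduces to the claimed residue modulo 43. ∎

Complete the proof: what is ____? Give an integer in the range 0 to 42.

14^32 · 14^2 · 14^1 ≡ 10 · 24 · 14 = 3360.
3360 mod 43 = 6, so 14^35 ≡ 6 (mod 43).

6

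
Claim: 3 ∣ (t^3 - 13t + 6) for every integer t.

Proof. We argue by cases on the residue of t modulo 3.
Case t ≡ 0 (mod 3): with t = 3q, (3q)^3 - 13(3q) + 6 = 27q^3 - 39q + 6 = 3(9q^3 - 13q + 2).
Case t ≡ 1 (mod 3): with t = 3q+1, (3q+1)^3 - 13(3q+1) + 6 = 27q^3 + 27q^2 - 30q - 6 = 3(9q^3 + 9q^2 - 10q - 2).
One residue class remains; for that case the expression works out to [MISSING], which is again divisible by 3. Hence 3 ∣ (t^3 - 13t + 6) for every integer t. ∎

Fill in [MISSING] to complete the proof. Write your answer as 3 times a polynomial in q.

3(9q^3 + 18q^2 - q - 4)

The residues treated are {0, 1}, so the missing case is t ≡ 2 (mod 3); write t = 3q+2.
Then (3q+2)^3 - 13(3q+2) + 6 = 27q^3 + 54q^2 - 3q - 12 = 3(9q^3 + 18q^2 - q - 4).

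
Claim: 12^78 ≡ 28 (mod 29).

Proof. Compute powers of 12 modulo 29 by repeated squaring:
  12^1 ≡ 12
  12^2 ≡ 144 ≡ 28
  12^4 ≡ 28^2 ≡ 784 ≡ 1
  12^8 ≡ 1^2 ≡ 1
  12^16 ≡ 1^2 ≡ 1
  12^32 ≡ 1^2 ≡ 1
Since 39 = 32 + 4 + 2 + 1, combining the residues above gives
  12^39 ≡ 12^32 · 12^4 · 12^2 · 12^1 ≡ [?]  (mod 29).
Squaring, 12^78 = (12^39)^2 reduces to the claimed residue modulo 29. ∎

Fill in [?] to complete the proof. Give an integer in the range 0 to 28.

17

Multiply the listed residues: 1 · 1 · 28 · 12 = 1 → 28 → 336.
Reducing modulo 29: 336 = 11·29 + 17, so 12^39 ≡ 17.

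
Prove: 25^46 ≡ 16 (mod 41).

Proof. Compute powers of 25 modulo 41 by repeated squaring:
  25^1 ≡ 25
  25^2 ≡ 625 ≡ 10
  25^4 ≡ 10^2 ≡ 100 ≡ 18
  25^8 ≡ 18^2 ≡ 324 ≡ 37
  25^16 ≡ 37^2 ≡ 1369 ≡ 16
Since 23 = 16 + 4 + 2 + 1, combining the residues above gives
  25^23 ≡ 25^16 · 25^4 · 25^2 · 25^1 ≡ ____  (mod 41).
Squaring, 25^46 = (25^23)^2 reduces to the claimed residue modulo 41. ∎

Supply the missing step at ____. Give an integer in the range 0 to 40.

25^16 · 25^4 · 25^2 · 25^1 ≡ 16 · 18 · 10 · 25 = 72000.
72000 mod 41 = 4, so 25^23 ≡ 4 (mod 41).

4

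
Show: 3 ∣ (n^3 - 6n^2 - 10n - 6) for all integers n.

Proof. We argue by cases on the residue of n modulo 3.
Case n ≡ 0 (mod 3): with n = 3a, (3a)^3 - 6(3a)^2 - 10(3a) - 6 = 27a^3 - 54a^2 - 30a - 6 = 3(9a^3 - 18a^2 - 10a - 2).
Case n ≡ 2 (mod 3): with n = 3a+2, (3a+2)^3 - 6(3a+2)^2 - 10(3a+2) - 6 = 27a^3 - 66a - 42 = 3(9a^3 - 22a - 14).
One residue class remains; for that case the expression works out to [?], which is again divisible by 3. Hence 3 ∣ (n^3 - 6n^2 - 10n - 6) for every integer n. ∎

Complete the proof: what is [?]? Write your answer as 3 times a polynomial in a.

3(9a^3 - 9a^2 - 19a - 7)

Only n ≡ 1 (mod 3) is unaccounted for. Put n = 3a+1:
(3a+1)^3 - 6(3a+1)^2 - 10(3a+1) - 6 expands to 27a^3 - 27a^2 - 57a - 21,
and factoring out 3 leaves 3(9a^3 - 9a^2 - 19a - 7).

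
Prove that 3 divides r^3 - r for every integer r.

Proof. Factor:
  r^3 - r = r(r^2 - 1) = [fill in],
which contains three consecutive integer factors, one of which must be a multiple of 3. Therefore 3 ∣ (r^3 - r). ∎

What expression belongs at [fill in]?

r(r^2 - 1) = r(r - 1)(r + 1) = (r - 1)r(r + 1).
These three factors are consecutive integers, so their product is divisible by 3.

(r - 1)r(r + 1)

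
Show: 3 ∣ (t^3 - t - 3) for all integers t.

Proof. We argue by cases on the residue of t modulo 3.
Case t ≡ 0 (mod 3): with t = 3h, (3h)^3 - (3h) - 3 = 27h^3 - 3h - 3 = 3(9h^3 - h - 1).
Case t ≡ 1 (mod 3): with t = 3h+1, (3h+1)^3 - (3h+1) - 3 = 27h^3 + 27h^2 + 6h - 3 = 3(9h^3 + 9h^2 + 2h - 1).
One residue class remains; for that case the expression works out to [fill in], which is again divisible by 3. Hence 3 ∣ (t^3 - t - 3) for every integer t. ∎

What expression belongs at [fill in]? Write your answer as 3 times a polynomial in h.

3(9h^3 + 18h^2 + 11h + 1)

Only t ≡ 2 (mod 3) is unaccounted for. Put t = 3h+2:
(3h+2)^3 - (3h+2) - 3 expands to 27h^3 + 54h^2 + 33h + 3,
and factoring out 3 leaves 3(9h^3 + 18h^2 + 11h + 1).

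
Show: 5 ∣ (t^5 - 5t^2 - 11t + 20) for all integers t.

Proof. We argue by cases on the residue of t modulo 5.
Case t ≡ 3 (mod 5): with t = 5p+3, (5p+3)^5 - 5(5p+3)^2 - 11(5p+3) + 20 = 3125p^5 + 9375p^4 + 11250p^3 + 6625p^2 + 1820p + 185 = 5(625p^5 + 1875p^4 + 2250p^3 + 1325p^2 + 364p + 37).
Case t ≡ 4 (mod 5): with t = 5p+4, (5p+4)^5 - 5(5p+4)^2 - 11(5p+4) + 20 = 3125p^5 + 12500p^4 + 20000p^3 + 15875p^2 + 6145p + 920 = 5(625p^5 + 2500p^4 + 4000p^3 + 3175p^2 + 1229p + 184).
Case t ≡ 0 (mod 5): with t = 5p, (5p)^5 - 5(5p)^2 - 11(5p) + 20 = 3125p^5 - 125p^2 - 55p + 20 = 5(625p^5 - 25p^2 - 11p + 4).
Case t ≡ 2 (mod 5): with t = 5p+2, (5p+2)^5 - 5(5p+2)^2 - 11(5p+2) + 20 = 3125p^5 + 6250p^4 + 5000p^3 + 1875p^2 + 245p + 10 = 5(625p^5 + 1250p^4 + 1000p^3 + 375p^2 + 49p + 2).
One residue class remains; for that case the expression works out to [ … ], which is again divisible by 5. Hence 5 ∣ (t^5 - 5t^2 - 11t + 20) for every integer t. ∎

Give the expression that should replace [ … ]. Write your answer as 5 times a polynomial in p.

Only t ≡ 1 (mod 5) is unaccounted for. Put t = 5p+1:
(5p+1)^5 - 5(5p+1)^2 - 11(5p+1) + 20 expands to 3125p^5 + 3125p^4 + 1250p^3 + 125p^2 - 80p + 5,
and factoring out 5 leaves 5(625p^5 + 625p^4 + 250p^3 + 25p^2 - 16p + 1).

5(625p^5 + 625p^4 + 250p^3 + 25p^2 - 16p + 1)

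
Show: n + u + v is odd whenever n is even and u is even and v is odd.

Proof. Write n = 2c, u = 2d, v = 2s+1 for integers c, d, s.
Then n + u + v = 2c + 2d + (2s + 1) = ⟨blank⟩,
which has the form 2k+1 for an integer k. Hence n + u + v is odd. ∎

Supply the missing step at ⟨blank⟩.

2(c + d + s) + 1

Expanding: 2c + 2d + (2s + 1) = 2c + 2d + 2s + 1.
Every term except the constant is even, so this is 2(c + d + s) + 1,
and c + d + s ∈ ℤ gives the required form.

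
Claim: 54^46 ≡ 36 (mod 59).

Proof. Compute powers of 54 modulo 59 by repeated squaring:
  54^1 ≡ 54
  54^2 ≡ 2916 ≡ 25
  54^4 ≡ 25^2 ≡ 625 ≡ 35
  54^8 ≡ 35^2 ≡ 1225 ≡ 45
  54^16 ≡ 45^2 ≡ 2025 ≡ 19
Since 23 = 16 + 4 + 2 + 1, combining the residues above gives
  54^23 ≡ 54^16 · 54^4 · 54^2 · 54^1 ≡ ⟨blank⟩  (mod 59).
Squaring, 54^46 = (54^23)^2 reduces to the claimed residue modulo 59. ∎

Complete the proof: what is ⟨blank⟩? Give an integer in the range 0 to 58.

6

54^16 · 54^4 · 54^2 · 54^1 ≡ 19 · 35 · 25 · 54 = 897750.
897750 mod 59 = 6, so 54^23 ≡ 6 (mod 59).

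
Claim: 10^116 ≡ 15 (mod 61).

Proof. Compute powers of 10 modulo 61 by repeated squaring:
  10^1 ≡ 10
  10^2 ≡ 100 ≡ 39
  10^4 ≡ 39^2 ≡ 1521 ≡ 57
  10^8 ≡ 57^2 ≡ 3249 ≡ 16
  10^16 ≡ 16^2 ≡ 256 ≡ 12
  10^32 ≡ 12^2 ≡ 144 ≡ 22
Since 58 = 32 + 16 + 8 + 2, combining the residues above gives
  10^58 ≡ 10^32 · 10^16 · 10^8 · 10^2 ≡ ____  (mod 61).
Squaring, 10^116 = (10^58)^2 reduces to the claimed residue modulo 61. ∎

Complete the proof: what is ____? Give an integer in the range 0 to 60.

Multiply the listed residues: 22 · 12 · 16 · 39 = 264 → 4224 → 164736.
Reducing modulo 61: 164736 = 2700·61 + 36, so 10^58 ≡ 36.

36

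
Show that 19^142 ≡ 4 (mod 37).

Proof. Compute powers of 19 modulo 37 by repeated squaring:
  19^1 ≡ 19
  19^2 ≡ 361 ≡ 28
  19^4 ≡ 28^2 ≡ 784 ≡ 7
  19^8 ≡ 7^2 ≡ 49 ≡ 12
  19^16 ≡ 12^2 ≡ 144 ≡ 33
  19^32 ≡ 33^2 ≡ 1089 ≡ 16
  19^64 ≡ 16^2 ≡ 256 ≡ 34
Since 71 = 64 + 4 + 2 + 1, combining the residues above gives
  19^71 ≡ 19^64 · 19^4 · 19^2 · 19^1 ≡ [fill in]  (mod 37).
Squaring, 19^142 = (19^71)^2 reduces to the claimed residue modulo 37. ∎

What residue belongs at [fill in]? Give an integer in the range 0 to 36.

2

19^64 · 19^4 · 19^2 · 19^1 ≡ 34 · 7 · 28 · 19 = 126616.
126616 mod 37 = 2, so 19^71 ≡ 2 (mod 37).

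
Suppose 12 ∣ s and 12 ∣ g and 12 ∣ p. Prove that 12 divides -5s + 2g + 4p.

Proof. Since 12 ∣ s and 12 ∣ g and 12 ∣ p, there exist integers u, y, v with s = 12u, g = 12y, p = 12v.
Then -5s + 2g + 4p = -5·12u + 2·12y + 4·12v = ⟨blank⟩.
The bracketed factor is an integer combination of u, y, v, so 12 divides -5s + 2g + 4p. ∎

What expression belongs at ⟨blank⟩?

Each term has a factor of 12: -5·12u + 2·12y + 4·12v = 12·(-5u + 4v + 2y).
Since -5u + 4v + 2y is an integer, 12 ∣ (-5s + 2g + 4p).

12(-5u + 4v + 2y)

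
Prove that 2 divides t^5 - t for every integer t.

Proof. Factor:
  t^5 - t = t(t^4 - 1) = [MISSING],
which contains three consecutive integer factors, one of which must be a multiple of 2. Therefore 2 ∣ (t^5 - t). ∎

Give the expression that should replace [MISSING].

(t - 1)t(t + 1)(t^2 + 1)

t^4 - 1 = (t^2 - 1)(t^2 + 1), and t^2 - 1 = (t-1)(t+1).
So t(t^4 - 1) = (t - 1)t(t + 1)(t^2 + 1).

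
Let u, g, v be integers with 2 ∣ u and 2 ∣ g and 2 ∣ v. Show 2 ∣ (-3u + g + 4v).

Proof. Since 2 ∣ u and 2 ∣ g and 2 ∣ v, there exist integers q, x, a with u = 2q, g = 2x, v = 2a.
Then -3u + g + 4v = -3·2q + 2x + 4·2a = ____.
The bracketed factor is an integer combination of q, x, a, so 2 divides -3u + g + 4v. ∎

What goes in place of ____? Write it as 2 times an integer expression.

2(4a - 3q + x)

Pull the common 2 out of every term: -3·2q + 2x + 4·2a = 2(4a - 3q + x).
4a - 3q + x is an integer, which exhibits the divisibility.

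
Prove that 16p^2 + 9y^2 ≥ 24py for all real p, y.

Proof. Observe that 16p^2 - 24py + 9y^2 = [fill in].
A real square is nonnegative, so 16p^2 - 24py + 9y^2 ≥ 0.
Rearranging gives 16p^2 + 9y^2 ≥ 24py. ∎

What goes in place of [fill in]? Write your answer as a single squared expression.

16p^2 - 24py + 9y^2 is a perfect-square trinomial: the outer terms are (4p)^2 and (3y)^2, and the cross term is -2·4p·3y.
So 16p^2 - 24py + 9y^2 = (4p - 3y)^2 ≥ 0.

(4p - 3y)^2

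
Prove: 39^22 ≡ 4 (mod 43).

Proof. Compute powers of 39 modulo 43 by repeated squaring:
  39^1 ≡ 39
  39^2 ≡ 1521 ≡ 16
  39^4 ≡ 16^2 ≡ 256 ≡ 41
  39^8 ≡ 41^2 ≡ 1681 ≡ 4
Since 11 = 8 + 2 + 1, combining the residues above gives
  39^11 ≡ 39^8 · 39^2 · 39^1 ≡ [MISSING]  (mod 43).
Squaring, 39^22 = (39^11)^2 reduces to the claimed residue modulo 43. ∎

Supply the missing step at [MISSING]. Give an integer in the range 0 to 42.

Multiply the listed residues: 4 · 16 · 39 = 64 → 2496.
Reducing modulo 43: 2496 = 58·43 + 2, so 39^11 ≡ 2.

2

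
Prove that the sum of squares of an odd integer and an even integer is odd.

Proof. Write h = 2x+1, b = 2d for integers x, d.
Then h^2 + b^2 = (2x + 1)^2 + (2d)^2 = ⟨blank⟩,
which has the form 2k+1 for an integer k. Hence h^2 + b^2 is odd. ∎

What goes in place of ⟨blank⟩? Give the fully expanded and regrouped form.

2(2d^2 + 2x^2 + 2x) + 1

(2x + 1)^2 + (2d)^2 = 4d^2 + 4x^2 + 4x + 1
= 2(2d^2 + 2x^2 + 2x) + 1.
Since 2d^2 + 2x^2 + 2x is an integer, the sum of squares is of the form 2k+1 for an integer k.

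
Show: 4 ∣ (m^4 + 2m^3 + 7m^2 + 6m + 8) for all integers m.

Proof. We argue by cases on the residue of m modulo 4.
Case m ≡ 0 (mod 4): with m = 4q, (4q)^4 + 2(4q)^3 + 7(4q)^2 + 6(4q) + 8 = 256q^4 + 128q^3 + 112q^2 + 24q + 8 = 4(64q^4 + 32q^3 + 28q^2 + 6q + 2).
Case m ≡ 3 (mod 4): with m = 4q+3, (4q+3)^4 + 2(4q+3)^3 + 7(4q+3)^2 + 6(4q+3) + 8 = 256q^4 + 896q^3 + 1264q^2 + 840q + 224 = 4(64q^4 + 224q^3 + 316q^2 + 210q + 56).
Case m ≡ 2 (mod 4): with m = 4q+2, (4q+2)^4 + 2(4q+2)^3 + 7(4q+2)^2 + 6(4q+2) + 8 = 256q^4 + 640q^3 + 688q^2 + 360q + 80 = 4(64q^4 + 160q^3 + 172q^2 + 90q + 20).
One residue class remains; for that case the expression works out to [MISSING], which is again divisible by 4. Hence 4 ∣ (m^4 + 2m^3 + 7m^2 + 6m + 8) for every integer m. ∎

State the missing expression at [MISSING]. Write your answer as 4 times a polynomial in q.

4(64q^4 + 96q^3 + 76q^2 + 30q + 6)

The residues treated are {0, 3, 2}, so the missing case is m ≡ 1 (mod 4); write m = 4q+1.
Then (4q+1)^4 + 2(4q+1)^3 + 7(4q+1)^2 + 6(4q+1) + 8 = 256q^4 + 384q^3 + 304q^2 + 120q + 24 = 4(64q^4 + 96q^3 + 76q^2 + 30q + 6).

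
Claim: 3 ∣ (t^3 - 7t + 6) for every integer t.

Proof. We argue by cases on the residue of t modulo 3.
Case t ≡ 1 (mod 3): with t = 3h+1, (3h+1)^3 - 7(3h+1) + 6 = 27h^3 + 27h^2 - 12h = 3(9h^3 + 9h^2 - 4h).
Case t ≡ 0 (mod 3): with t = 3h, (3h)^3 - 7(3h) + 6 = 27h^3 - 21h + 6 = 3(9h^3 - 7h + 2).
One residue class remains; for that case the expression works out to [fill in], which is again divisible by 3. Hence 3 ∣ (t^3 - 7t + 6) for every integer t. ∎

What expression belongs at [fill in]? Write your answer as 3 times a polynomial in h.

3(9h^3 + 18h^2 + 5h)

Only t ≡ 2 (mod 3) is unaccounted for. Put t = 3h+2:
(3h+2)^3 - 7(3h+2) + 6 expands to 27h^3 + 54h^2 + 15h,
and factoring out 3 leaves 3(9h^3 + 18h^2 + 5h).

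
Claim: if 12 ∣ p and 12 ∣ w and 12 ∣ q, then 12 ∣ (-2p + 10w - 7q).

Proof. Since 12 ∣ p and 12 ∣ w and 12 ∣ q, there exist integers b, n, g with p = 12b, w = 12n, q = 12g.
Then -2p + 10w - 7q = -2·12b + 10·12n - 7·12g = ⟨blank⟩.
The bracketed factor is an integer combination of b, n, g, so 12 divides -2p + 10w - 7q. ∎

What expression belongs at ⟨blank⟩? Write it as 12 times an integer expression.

12(-2b - 7g + 10n)

Pull the common 12 out of every term: -2·12b + 10·12n - 7·12g = 12(-2b - 7g + 10n).
-2b - 7g + 10n is an integer, which exhibits the divisibility.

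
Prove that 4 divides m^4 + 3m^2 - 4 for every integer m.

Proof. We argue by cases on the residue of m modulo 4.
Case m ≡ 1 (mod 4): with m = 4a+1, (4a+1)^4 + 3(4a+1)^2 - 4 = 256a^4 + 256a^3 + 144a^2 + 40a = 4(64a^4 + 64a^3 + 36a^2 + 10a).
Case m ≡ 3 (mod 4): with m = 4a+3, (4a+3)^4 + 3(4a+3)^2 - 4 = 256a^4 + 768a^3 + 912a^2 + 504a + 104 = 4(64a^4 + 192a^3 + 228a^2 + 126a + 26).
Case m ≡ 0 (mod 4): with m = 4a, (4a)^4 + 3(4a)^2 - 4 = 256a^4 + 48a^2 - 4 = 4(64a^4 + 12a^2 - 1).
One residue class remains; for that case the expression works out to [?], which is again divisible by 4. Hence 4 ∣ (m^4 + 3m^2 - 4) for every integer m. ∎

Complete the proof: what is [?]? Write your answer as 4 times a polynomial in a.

Only m ≡ 2 (mod 4) is unaccounted for. Put m = 4a+2:
(4a+2)^4 + 3(4a+2)^2 - 4 expands to 256a^4 + 512a^3 + 432a^2 + 176a + 24,
and factoring out 4 leaves 4(64a^4 + 128a^3 + 108a^2 + 44a + 6).

4(64a^4 + 128a^3 + 108a^2 + 44a + 6)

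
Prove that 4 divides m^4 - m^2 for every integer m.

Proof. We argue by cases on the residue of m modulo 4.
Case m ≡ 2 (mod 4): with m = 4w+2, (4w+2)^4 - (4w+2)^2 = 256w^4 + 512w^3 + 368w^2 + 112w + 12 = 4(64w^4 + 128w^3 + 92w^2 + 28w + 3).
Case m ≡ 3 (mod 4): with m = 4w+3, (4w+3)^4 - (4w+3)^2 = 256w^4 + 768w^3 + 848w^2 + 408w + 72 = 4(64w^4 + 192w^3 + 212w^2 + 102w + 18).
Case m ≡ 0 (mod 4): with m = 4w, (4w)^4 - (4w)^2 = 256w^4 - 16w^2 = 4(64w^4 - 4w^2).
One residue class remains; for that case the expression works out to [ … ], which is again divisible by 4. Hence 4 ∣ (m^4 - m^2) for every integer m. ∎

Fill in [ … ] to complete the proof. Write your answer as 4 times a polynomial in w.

Only m ≡ 1 (mod 4) is unaccounted for. Put m = 4w+1:
(4w+1)^4 - (4w+1)^2 expands to 256w^4 + 256w^3 + 80w^2 + 8w,
and factoring out 4 leaves 4(64w^4 + 64w^3 + 20w^2 + 2w).

4(64w^4 + 64w^3 + 20w^2 + 2w)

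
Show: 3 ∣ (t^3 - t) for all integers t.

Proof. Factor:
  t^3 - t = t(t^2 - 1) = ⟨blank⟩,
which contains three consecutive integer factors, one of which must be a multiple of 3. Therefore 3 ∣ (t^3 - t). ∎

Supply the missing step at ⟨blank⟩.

t(t^2 - 1) = t(t - 1)(t + 1) = (t - 1)t(t + 1).
These three factors are consecutive integers, so their product is divisible by 3.

(t - 1)t(t + 1)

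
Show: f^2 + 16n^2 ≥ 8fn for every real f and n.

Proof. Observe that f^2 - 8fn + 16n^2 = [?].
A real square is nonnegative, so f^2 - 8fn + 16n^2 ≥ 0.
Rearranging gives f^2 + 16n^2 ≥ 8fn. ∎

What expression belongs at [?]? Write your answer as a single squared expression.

(f - 4n)^2

f^2 - 8fn + 16n^2 is a perfect-square trinomial: the outer terms are (f)^2 and (4n)^2, and the cross term is -2·f·4n.
So f^2 - 8fn + 16n^2 = (f - 4n)^2 ≥ 0.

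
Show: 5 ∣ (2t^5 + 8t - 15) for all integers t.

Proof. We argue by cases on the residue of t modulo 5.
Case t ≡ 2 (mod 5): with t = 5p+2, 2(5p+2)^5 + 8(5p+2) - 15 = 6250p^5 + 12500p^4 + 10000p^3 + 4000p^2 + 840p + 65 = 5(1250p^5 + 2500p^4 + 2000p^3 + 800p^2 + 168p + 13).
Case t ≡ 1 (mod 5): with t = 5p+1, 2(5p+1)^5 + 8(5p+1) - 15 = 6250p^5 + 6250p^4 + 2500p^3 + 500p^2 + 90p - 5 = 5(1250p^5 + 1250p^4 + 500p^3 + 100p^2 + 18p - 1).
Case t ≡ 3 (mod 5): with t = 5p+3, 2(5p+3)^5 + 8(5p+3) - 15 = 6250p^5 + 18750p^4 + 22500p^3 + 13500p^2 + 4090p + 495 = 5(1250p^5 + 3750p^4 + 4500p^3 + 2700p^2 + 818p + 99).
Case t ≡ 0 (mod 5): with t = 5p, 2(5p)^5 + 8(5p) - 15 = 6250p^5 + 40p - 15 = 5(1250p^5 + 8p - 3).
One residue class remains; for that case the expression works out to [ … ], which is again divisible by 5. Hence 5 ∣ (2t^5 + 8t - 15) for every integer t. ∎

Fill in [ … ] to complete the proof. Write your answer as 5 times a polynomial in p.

The residues treated are {2, 1, 3, 0}, so the missing case is t ≡ 4 (mod 5); write t = 5p+4.
Then 2(5p+4)^5 + 8(5p+4) - 15 = 6250p^5 + 25000p^4 + 40000p^3 + 32000p^2 + 12840p + 2065 = 5(1250p^5 + 5000p^4 + 8000p^3 + 6400p^2 + 2568p + 413).

5(1250p^5 + 5000p^4 + 8000p^3 + 6400p^2 + 2568p + 413)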